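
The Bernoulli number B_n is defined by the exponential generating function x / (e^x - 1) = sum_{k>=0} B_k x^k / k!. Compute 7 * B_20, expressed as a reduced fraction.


Bernoulli numbers can also be computed recursively via B_0 = 1 and sum_{j=0}^{m} C(m+1, j) B_j = 0 for m >= 1. Odd-index Bernoulli numbers vanish for k >= 3.
Computing B_20 = -174611/330, so 7 * B_20 = 7 * -174611/330 = -1222277/330.

-1222277/330


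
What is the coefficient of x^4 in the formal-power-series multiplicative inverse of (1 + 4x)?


The inverse is 1/(1 + 4x). Apply the geometric identity 1/(1 - y) = sum_{k>=0} y^k with y = -4x:
1/(1 + 4x) = sum_{k>=0} (-4)^k x^k.
So the coefficient of x^4 is (-4)^4 = 256.

256


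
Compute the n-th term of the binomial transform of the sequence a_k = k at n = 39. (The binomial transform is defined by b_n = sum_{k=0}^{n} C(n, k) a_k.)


With a_k = k, b_n = sum_{k=0}^{n} C(n, k) k. Using k * C(n, k) = n * C(n-1, k-1) gives b_n = n * sum_{k>=1} C(n-1, k-1) = n * 2^(n-1).
For n = 39: 39 * 2^38 = 39 * 274877906944 = 10720238370816.

10720238370816


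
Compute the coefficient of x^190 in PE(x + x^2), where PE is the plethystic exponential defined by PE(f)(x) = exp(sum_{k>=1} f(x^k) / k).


With f(x) = x + x^2, the exponent is sum_{k>=1} (x^k + x^(2k)) / k = -ln(1 - x) - ln(1 - x^2). Exponentiating:
PE(x + x^2) = 1 / ((1 - x)(1 - x^2)).
This is the generating function for partitions of n into parts of size 1 or 2. The number of 2's can be any j in 0..95, and the rest are 1's, so
[x^190] = floor(190/2) + 1 = 96.

96


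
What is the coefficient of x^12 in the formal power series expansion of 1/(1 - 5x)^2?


The general identity 1/(1 - c x)^r = sum_{k>=0} c^k C(k + r - 1, r - 1) x^k follows by substituting y = c x into 1/(1 - y)^r = sum_{k>=0} C(k + r - 1, r - 1) y^k.
For c = 5, r = 2, k = 12:
5^12 * C(13, 1) = 244140625 * 13 = 3173828125.

3173828125


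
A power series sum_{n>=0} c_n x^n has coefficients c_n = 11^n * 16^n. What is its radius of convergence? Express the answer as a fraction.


By the root test (Cauchy-Hadamard), the radius is R = 1 / limsup_n |c_n|^(1/n).
Here |c_n|^(1/n) = (11^n * 16^n)^(1/n) = 11 * 16 = 176 for all n.
So R = 1/176 = 1/176.

1/176


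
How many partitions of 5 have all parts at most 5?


Using the generating function (1-x)^(-1)(1-x^2)^(-1)...(1-x^5)^(-1),
the coefficient of x^5 counts these restricted partitions.
Result = 7

7


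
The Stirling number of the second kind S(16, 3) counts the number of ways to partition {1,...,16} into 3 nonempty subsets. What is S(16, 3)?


Using the explicit formula S(n,k) = (1/k!) sum_{j=0}^{k} (-1)^(k-j) C(k,j) j^n:
S(16, 3) = 7141686
Equivalently, S(n,k) is n! times the coefficient of x^n in the EGF (e^x - 1)^k / k!.

7141686


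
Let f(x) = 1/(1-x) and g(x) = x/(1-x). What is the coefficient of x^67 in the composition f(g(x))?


First simplify the composition: f(g(x)) = 1/(1 - x/(1-x)) = (1-x)/((1-x) - x) = (1-x)/(1-2x).
Now extract the coefficient. Write (1-x)/(1-2x) = 1/(1-2x) - x/(1-2x).
The coefficient of x^n in 1/(1-2x) is 2^n, and in x/(1-2x) is 2^(n-1) (for n >= 1).
So the coefficient of x^67 is 2^67 - 2^66 = 147573952589676412928 - 73786976294838206464 = 73786976294838206464.

73786976294838206464


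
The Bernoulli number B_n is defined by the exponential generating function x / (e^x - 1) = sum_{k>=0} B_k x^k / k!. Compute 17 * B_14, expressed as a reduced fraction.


Bernoulli numbers can also be computed recursively via B_0 = 1 and sum_{j=0}^{m} C(m+1, j) B_j = 0 for m >= 1. Odd-index Bernoulli numbers vanish for k >= 3.
Computing B_14 = 7/6, so 17 * B_14 = 17 * 7/6 = 119/6.

119/6


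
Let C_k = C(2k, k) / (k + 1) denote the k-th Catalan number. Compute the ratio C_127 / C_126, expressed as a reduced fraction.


Using C_k = (2k)! / (k! (k+1)!), the ratio C_{k+1}/C_k simplifies to
C_{k+1}/C_k = [(2k+2)! / ((k+1)! (k+2)!)] * [k! (k+1)! / (2k)!]
 = (2k+2)(2k+1) / ((k+1)(k+2)) = 2(2k+1) / (k+2).
For k = 126: 2(2*126 + 1) / (126 + 2) = 506/128 = 253/64.

253/64


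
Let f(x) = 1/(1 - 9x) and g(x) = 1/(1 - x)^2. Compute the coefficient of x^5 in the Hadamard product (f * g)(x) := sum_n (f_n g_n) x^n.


f has coefficients f_k = 9^k. For g = 1/(1 - x)^2 the coefficient is g_k = C(k + 1, 1) = k + 1. The Hadamard coefficient is (f * g)_k = 9^k * (k + 1).
For k = 5: 9^5 * 6 = 59049 * 6 = 354294.

354294


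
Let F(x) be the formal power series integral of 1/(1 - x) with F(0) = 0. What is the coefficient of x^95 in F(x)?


1/(1 - x) = sum_{k>=0} x^k. Integrating termwise and using F(0) = 0 gives
F(x) = sum_{k>=0} x^(k+1) / (k+1) = sum_{m>=1} x^m / m = -ln(1 - x).
So the coefficient of x^95 is 1/95 = 1/95.

1/95


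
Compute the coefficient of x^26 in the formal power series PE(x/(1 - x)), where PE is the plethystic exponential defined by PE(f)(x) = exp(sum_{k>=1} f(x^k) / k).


For f(x) = x/(1 - x) we have
sum_{k>=1} f(x^k) / k = sum_{k>=1} (1/k) * x^k / (1 - x^k) = sum_{k, m >= 1} x^(k m) / k,
which after exponentiating simplifies to
PE(x/(1 - x)) = prod_{k>=1} 1 / (1 - x^k).
This is the generating function for the partition function p(n), so the coefficient of x^26 is p(26).
Computing p(26) by dynamic programming over parts 1, 2, ..., 26: p(26) = 2436.

2436


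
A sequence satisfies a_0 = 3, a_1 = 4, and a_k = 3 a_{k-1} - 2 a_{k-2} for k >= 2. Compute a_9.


The characteristic equation is t^2 - 3 t + 2 = 0, with roots r_1 = 2 and r_2 = 1 (so c_1 = r_1 + r_2, c_2 = -r_1 r_2 as required).
One can use the closed form a_n = A r_1^n + B r_2^n, but direct iteration is more reliable:
a_0 = 3, a_1 = 4, a_2 = 6, a_3 = 10, a_4 = 18, a_5 = 34, a_6 = 66, a_7 = 130, a_8 = 258, a_9 = 514.
So a_9 = 514.

514


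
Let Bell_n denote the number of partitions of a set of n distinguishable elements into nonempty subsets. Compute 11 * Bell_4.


Bell_4 can be computed from the Bell triangle or from Dobinski's identity Bell_n = (1/e) * sum_{k>=0} k^n / k!.
Computing Bell_4 = 15.
Then 11 * 15 = 165.

165


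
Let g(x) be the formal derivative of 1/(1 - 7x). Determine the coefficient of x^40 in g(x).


Differentiate termwise: d/dx sum_{k>=0} 7^k x^k = sum_{k>=1} k 7^k x^(k-1) = sum_{j>=0} (j+1) 7^(j+1) x^j.
Equivalently, d/dx [1/(1 - 7x)] = 7/(1 - 7x)^2.
For j = 40: 41 * 7^41 = 41 * 44567640326363195900190045974568007 = 1827273253380891031907791884957288287.

1827273253380891031907791884957288287


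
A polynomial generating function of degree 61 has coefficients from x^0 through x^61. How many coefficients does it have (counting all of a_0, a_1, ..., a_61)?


A polynomial of degree 61 takes the form a_0 + a_1 x + ... + a_61 x^61.
The number of coefficients is 61 + 1 = 62.

62


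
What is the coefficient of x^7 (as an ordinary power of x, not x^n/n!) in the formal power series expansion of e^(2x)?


The exponential series is e^y = sum_{k>=0} y^k / k!. Substituting y = 2x gives
e^(2x) = sum_{k>=0} 2^k x^k / k!.
So the coefficient of x^n is a^n/n! with a = 2, n = 7:
2^7 / 7! = 128/5040 = 8/315

8/315


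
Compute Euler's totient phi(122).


phi(n) counts integers in [1, n] coprime to n. Using the multiplicative formula phi(n) = n * prod_{p | n} (1 - 1/p):
122 = 2 * 61, so
phi(122) = 122 * (1 - 1/2) * (1 - 1/61) = 60.

60


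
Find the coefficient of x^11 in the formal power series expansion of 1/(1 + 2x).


Write 1/(1 + c x) = 1/(1 - (-c) x) and apply the geometric-series identity
1/(1 - y) = sum_{k>=0} y^k to get 1/(1 + c x) = sum_{k>=0} (-c)^k x^k.
So the coefficient of x^k is (-c)^k = (-1)^k * c^k.
Here c = 2 and k = 11:
(-2)^11 = -1 * 2048 = -2048

-2048


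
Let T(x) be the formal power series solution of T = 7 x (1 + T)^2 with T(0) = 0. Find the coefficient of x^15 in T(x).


Apply the Lagrange inversion formula: if T = 7 x * phi(T) with phi(t) = (1 + t)^2, then [x^n] T = 7^n * (1/n) [t^(n-1)] phi(t)^n = 7^n * (1/n) [t^(n-1)] (1 + t)^(2n) = 7^n * (1/n) C(2n, n-1).
Using the identity C(2n, n-1) = C(2n, n) * n / (n+1), the unscaled factor equals C(2n, n) / (n+1) = C_n, the n-th Catalan number.
For n = 15: C_15 = C(30, 15) / 16 = 155117520/16 = 9694845.
With the 7^15 = 4747561509943 factor, the coefficient is 4747561509943 * 9694845 = 46026872966863343835.

46026872966863343835


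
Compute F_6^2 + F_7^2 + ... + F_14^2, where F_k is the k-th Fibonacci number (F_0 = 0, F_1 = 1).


There is a standard identity sum_{k=0}^{N} F_k^2 = F_N * F_{N+1} (proved inductively from the telescoping relation F_k^2 = F_k F_{k+1} - F_{k-1} F_k). Then
sum_{k=6}^{14} F_k^2 = F_14 F_15 - F_5 F_6.
Computing: F_14 = 377, F_15 = 610, F_5 = 5, F_6 = 8.
Sum = 377 * 610 - 5 * 8 = 229930.

229930


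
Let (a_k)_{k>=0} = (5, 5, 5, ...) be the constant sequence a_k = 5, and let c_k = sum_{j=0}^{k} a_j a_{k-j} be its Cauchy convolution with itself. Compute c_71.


Since a_j = 5 for all j >= 0, the convolution sum becomes
c_k = sum_{j=0}^{k} 5 * 5 = 25 * (k + 1).
Equivalently, the generating function of (a_k) is 5/(1 - x) and its square is 25/(1 - x)^2 = sum_{k>=0} 25(k + 1) x^k.
For k = 71: 25 * 72 = 1800.

1800


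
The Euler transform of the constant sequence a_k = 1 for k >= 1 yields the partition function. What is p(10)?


The Euler transform converts the sequence a_k = 1 into the number of integer partitions.
Using the recurrence or dynamic programming:
p(10) = 42

42


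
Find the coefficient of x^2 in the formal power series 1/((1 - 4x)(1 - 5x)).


By partial fractions or Cauchy convolution:
The coefficient equals sum_{k=0}^{2} 4^k * 5^(2-k).
= 61

61


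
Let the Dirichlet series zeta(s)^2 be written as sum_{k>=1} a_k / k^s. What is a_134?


The Dirichlet convolution of the constant function 1 with itself gives (1 * 1)(k) = sum_{d | k} 1 = d(k), the number of positive divisors of k.
Since zeta(s) = sum_{k>=1} 1/k^s, we have zeta(s)^2 = sum_{k>=1} d(k)/k^s, so a_k = d(k).
For k = 134: the divisors are 1, 2, 67, 134.
Count = 4.

4


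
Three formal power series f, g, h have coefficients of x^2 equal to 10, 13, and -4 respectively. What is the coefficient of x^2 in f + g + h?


Series addition is componentwise:
10 + 13 + -4
= 19

19


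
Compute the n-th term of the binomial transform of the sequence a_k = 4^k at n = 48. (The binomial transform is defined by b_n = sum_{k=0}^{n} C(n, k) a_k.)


With a_k = 4^k, b_n = sum_{k=0}^{n} C(n, k) 4^k = (1 + 4)^n by the binomial theorem.
For n = 48: (1 + 4)^48 = 5^48 = 3552713678800500929355621337890625.

3552713678800500929355621337890625


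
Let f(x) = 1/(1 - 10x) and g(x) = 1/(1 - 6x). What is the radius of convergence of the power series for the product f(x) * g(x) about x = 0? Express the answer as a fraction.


The radius of 1/(1 - 10x) is 1/10 (nearest singularity at x = 1/10), and the radius of 1/(1 - 6x) is 1/6.
The product f(x)*g(x) = 1/((1 - 10x)(1 - 6x)) has singularities at both 1/10 and 1/6, so its radius of convergence is the distance to the nearest one:
min(1/10, 1/6) = 1/10.

1/10


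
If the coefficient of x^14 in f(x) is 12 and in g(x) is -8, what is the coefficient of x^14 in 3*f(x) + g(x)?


Scalar multiplication scales coefficients: 3 * 12 = 36.
Then add the g coefficient: 36 + -8
= 28

28


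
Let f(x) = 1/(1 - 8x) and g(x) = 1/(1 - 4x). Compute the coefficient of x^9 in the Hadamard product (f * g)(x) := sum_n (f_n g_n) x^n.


f has coefficients f_k = 8^k and g has coefficients g_k = 4^k, so the Hadamard product has coefficient (f*g)_k = 8^k * 4^k = 32^k.
For k = 9: 32^9 = 35184372088832.

35184372088832


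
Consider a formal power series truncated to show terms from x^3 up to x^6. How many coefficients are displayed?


From x^3 to x^6 inclusive, the count is 6 - 3 + 1 = 4.

4


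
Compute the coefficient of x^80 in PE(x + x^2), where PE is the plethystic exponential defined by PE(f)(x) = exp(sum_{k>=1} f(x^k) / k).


With f(x) = x + x^2, the exponent is sum_{k>=1} (x^k + x^(2k)) / k = -ln(1 - x) - ln(1 - x^2). Exponentiating:
PE(x + x^2) = 1 / ((1 - x)(1 - x^2)).
This is the generating function for partitions of n into parts of size 1 or 2. The number of 2's can be any j in 0..40, and the rest are 1's, so
[x^80] = floor(80/2) + 1 = 41.

41


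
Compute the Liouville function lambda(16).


The Liouville function is lambda(k) = (-1)^Omega(k), where Omega(k) counts the prime factors of k with multiplicity.
Factoring: 16 = 2 * 2 * 2 * 2, so Omega(16) = 4.
lambda(16) = (-1)^4 = 1.

1


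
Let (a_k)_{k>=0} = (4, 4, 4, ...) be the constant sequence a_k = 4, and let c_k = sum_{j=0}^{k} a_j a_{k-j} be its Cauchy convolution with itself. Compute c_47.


Since a_j = 4 for all j >= 0, the convolution sum becomes
c_k = sum_{j=0}^{k} 4 * 4 = 16 * (k + 1).
Equivalently, the generating function of (a_k) is 4/(1 - x) and its square is 16/(1 - x)^2 = sum_{k>=0} 16(k + 1) x^k.
For k = 47: 16 * 48 = 768.

768


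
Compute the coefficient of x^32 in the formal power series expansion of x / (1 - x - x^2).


Let f(x) = sum_{k>=0} a_k x^k. Multiplying f(x) * (1 - x - x^2) = x and matching coefficients gives a_0 = 0, a_1 = 1, and a_k = a_{k-1} + a_{k-2} for k >= 2. These are the Fibonacci numbers F_k.
Iterating from F_0 = 0, F_1 = 1:
F_0=0, F_1=1, F_2=1, F_3=2, F_4=3, F_5=5, F_6=8, F_7=13, F_8=21, F_9=34, ...
F_32 = 2178309.

2178309


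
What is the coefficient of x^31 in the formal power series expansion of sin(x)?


The Maclaurin series is sin(t) = sum_{k>=0} (-1)^k t^(2k+1) / (2k+1)!, so substituting t = x, only odd powers of x are nonzero, with coefficient of x^(2k+1) equal to (-1)^k / (2k+1)!.
Write 31 = 2*15 + 1, giving the coefficient (-1)^15 / 31! = -1/8222838654177922817725562880000000 = -1/8222838654177922817725562880000000.

-1/8222838654177922817725562880000000


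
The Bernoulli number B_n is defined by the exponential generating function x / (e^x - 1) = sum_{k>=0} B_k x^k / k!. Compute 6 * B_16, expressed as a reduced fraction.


Bernoulli numbers can also be computed recursively via B_0 = 1 and sum_{j=0}^{m} C(m+1, j) B_j = 0 for m >= 1. Odd-index Bernoulli numbers vanish for k >= 3.
Computing B_16 = -3617/510, so 6 * B_16 = 6 * -3617/510 = -3617/85.

-3617/85


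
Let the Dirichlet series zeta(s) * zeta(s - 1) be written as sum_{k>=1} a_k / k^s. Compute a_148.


Convolution gives a_k = sum_{d | k} d * 1 = sum_{d | k} d = sigma(k), the sum of positive divisors of k.
For k = 148, the divisors are 1, 2, 4, 37, 74, 148, so
sigma(148) = 1 + 2 + 4 + 37 + 74 + 148 = 266.

266


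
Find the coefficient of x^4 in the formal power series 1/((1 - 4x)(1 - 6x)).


By partial fractions or Cauchy convolution:
The coefficient equals sum_{k=0}^{4} 4^k * 6^(4-k).
= 3376

3376


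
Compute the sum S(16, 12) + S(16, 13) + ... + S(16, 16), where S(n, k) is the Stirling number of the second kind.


By definition, S(n, k) counts partitions of an n-set into exactly k nonempty blocks.
Computing row n = 16 for k = 12..16:
S(16, k): 2757118, 165620, 6020, 120, 1
Sum = 2928879.

2928879


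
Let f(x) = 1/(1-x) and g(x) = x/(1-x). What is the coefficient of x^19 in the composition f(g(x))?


First simplify the composition: f(g(x)) = 1/(1 - x/(1-x)) = (1-x)/((1-x) - x) = (1-x)/(1-2x).
Now extract the coefficient. Write (1-x)/(1-2x) = 1/(1-2x) - x/(1-2x).
The coefficient of x^n in 1/(1-2x) is 2^n, and in x/(1-2x) is 2^(n-1) (for n >= 1).
So the coefficient of x^19 is 2^19 - 2^18 = 524288 - 262144 = 262144.

262144


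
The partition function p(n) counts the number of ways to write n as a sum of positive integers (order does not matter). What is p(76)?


Using the generating function prod_{k>=1} 1/(1-x^k), we compute p(76).
By dynamic programming over parts 1 through 76:
p(76) = 9289091

9289091


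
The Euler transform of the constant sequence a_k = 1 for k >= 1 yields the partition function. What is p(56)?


The Euler transform converts the sequence a_k = 1 into the number of integer partitions.
Using the recurrence or dynamic programming:
p(56) = 526823

526823


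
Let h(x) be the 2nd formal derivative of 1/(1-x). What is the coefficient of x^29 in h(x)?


Differentiating 2 times: d^2/dx^2 [1/(1-x)] = 2!/(1-x)^3.
The expansion 1/(1-x)^3 = sum_{k>=0} C(k+2, 2) x^k, so the coefficient of x^n in 2!/(1-x)^3 is 2! * C(n+2, 2).
For n = 29: 2 * C(31, 2) = 2 * 465 = 930

930


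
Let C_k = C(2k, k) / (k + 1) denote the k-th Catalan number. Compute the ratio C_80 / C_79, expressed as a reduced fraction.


Using C_k = (2k)! / (k! (k+1)!), the ratio C_{k+1}/C_k simplifies to
C_{k+1}/C_k = [(2k+2)! / ((k+1)! (k+2)!)] * [k! (k+1)! / (2k)!]
 = (2k+2)(2k+1) / ((k+1)(k+2)) = 2(2k+1) / (k+2).
For k = 79: 2(2*79 + 1) / (79 + 2) = 318/81 = 106/27.

106/27


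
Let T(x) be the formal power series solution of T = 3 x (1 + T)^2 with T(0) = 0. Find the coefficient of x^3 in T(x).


Apply the Lagrange inversion formula: if T = 3 x * phi(T) with phi(t) = (1 + t)^2, then [x^n] T = 3^n * (1/n) [t^(n-1)] phi(t)^n = 3^n * (1/n) [t^(n-1)] (1 + t)^(2n) = 3^n * (1/n) C(2n, n-1).
Using the identity C(2n, n-1) = C(2n, n) * n / (n+1), the unscaled factor equals C(2n, n) / (n+1) = C_n, the n-th Catalan number.
For n = 3: C_3 = C(6, 3) / 4 = 20/4 = 5.
With the 3^3 = 27 factor, the coefficient is 27 * 5 = 135.

135


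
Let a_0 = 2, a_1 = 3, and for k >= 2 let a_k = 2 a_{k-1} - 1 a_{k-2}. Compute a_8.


Iterating the recurrence forward:
a_0 = 2
a_1 = 3
a_2 = 2*3 - 1*2 = 4
a_3 = 2*4 - 1*3 = 5
a_4 = 2*5 - 1*4 = 6
a_5 = 2*6 - 1*5 = 7
a_6 = 2*7 - 1*6 = 8
a_7 = 2*8 - 1*7 = 9
a_8 = 2*9 - 1*8 = 10
So a_8 = 10.

10


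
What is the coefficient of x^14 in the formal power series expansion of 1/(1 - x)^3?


The expansion 1/(1 - x)^r = sum_{k>=0} C(k + r - 1, r - 1) x^k follows from the multiset / negative-binomial theorem (or from repeated differentiation of the geometric series).
For r = 3 and k = 14:
C(16, 2) = 20922789888000 / (2 * 87178291200) = 120.

120


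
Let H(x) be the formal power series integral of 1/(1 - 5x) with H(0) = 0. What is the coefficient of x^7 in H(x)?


1/(1 - 5x) = sum_{k>=0} 5^k x^k. Integrating termwise with H(0) = 0:
H(x) = sum_{k>=0} 5^k x^(k+1) / (k+1) = sum_{m>=1} 5^(m-1) x^m / m.
For m = 7: 5^6/7 = 15625/7 = 15625/7.

15625/7


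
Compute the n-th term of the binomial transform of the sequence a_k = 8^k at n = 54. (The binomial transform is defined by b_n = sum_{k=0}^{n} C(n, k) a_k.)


With a_k = 8^k, b_n = sum_{k=0}^{n} C(n, k) 8^k = (1 + 8)^n by the binomial theorem.
For n = 54: (1 + 8)^54 = 9^54 = 3381391913522726342930221472392241170198527451848561.

3381391913522726342930221472392241170198527451848561


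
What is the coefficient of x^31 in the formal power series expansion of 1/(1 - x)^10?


The negative binomial / multiset identity is
1/(1 - x)^r = sum_{k>=0} C(k + r - 1, r - 1) x^k.
Here r = 10 and k = 31, so the coefficient is
C(31 + 9, 9) = C(40, 9)
= 273438880

273438880


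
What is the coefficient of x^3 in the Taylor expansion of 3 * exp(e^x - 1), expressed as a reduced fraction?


exp(e^x - 1) = sum_{k>=0} Bell_k x^k / k!, where Bell_k is the k-th Bell number.
So the coefficient of x^3 is 3 * Bell_3 / 3!.
Computing: Bell_3 = 5 and 3! = 6, giving
3 * 5/6 = 5/2.

5/2


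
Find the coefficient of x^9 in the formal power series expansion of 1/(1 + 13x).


Write 1/(1 + c x) = 1/(1 - (-c) x) and apply the geometric-series identity
1/(1 - y) = sum_{k>=0} y^k to get 1/(1 + c x) = sum_{k>=0} (-c)^k x^k.
So the coefficient of x^k is (-c)^k = (-1)^k * c^k.
Here c = 13 and k = 9:
(-13)^9 = -1 * 10604499373 = -10604499373

-10604499373


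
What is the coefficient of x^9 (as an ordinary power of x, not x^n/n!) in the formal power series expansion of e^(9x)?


The exponential series is e^y = sum_{k>=0} y^k / k!. Substituting y = 9x gives
e^(9x) = sum_{k>=0} 9^k x^k / k!.
So the coefficient of x^n is a^n/n! with a = 9, n = 9:
9^9 / 9! = 387420489/362880 = 4782969/4480

4782969/4480


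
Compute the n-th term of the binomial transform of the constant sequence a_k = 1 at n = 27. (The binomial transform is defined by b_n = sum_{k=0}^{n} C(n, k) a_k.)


With a_k = 1 for all k, b_n = sum_{k=0}^{n} C(n, k) = 2^n by the binomial theorem.
For n = 27: 2^27 = 134217728.

134217728


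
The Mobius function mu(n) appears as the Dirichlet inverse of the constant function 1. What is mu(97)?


97 = 97 (all distinct primes).
mu(97) = (-1)^1 = -1

-1


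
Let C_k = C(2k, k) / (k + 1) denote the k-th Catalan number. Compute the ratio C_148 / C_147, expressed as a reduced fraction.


Using C_k = (2k)! / (k! (k+1)!), the ratio C_{k+1}/C_k simplifies to
C_{k+1}/C_k = [(2k+2)! / ((k+1)! (k+2)!)] * [k! (k+1)! / (2k)!]
 = (2k+2)(2k+1) / ((k+1)(k+2)) = 2(2k+1) / (k+2).
For k = 147: 2(2*147 + 1) / (147 + 2) = 590/149 = 590/149.

590/149


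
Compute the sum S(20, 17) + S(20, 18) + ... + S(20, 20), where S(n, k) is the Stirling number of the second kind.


By definition, S(n, k) counts partitions of an n-set into exactly k nonempty blocks.
Computing row n = 20 for k = 17..20:
S(20, k): 741285, 15675, 190, 1
Sum = 757151.

757151


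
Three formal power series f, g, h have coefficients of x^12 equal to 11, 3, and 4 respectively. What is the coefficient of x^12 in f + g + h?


Series addition is componentwise:
11 + 3 + 4
= 18

18


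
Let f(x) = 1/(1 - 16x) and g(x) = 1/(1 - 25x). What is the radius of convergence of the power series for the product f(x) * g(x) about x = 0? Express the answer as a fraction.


The radius of 1/(1 - 16x) is 1/16 (nearest singularity at x = 1/16), and the radius of 1/(1 - 25x) is 1/25.
The product f(x)*g(x) = 1/((1 - 16x)(1 - 25x)) has singularities at both 1/16 and 1/25, so its radius of convergence is the distance to the nearest one:
min(1/16, 1/25) = 1/25.

1/25


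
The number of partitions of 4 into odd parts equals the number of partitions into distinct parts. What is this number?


Computing partitions of 4 into odd parts (1, 3, 5, ...):
Using the generating function prod_{k>=0} 1/(1-x^(2k+1)),
the count is 2

2


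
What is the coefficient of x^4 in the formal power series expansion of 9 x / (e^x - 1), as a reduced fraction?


The exponential generating function for Bernoulli numbers is
x / (e^x - 1) = sum_{k>=0} B_k x^k / k!.
So the coefficient of x^4 in 9 x / (e^x - 1) is 9 B_4 / 4!.
Computing: B_4 = -1/30, 4! = 24, giving
9 * -1/30 / 24 = -1/80.

-1/80


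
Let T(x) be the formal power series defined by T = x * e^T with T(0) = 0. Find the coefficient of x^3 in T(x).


Apply the Lagrange inversion formula: if T = x * phi(T) with phi(t) = e^t, then
[x^n] T = (1/n) [t^(n-1)] phi(t)^n = (1/n) [t^(n-1)] e^(n t) = (1/n) * n^(n-1) / (n-1)! = n^(n-1) / n!.
When c = 1 this is the Cayley count of rooted labeled trees on n vertices, divided by n!.
For n = 3: 3^2 / 3! = 9/6 = 3/2.

3/2


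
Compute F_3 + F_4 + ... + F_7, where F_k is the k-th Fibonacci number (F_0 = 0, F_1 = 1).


Use the identity sum_{k=0}^{N} F_k = F_{N+2} - 1 (which follows from F_{k+2} - F_{k+1} = F_k). Then
sum_{k=3}^{7} F_k = (F_{9} - 1) - (F_{4} - 1) = F_{9} - F_{4}.
Computing: F_{9} = 34, F_{4} = 3, so
Sum = 34 - 3 = 31.

31


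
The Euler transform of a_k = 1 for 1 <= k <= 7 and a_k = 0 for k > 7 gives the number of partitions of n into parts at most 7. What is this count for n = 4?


Partitions of 4 into parts at most 7:
Using generating function (1-x)^(-1)(1-x^2)^(-1)...(1-x^7)^(-1),
the coefficient of x^4 = 5

5


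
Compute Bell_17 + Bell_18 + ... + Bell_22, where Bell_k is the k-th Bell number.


Recall Bell_k counts set partitions of a k-set (with Bell_0 = 1 by convention).
Bell_17 through Bell_22: 82864869804, 682076806159, 5832742205057, 51724158235372, 474869816156751, 4506715738447323
Sum = 82864869804 + 682076806159 + 5832742205057 + 51724158235372 + 474869816156751 + 4506715738447323 = 5039907396720466.

5039907396720466


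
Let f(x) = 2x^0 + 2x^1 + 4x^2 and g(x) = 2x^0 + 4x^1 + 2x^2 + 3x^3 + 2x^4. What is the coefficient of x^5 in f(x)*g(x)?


Cauchy product at x^5:
2*2 + 4*3
= 16

16


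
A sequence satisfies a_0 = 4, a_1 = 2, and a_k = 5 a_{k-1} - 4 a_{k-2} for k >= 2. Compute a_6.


The characteristic equation is t^2 - 5 t + 4 = 0, with roots r_1 = 4 and r_2 = 1 (so c_1 = r_1 + r_2, c_2 = -r_1 r_2 as required).
One can use the closed form a_n = A r_1^n + B r_2^n, but direct iteration is more reliable:
a_0 = 4, a_1 = 2, a_2 = -6, a_3 = -38, a_4 = -166, a_5 = -678, a_6 = -2726.
So a_6 = -2726.

-2726


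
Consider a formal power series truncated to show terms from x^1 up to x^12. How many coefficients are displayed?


From x^1 to x^12 inclusive, the count is 12 - 1 + 1 = 12.

12


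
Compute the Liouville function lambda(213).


The Liouville function is lambda(k) = (-1)^Omega(k), where Omega(k) counts the prime factors of k with multiplicity.
Factoring: 213 = 3 * 71, so Omega(213) = 2.
lambda(213) = (-1)^2 = 1.

1


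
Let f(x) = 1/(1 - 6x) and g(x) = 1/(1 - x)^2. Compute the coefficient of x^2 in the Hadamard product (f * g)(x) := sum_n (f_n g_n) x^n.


f has coefficients f_k = 6^k. For g = 1/(1 - x)^2 the coefficient is g_k = C(k + 1, 1) = k + 1. The Hadamard coefficient is (f * g)_k = 6^k * (k + 1).
For k = 2: 6^2 * 3 = 36 * 3 = 108.

108


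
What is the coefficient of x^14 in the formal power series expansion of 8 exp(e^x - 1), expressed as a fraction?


exp(e^x - 1) is the exponential generating function for the Bell numbers Bell_k: exp(e^x - 1) = sum_{k>=0} Bell_k x^k / k!.
So the coefficient of x^14 in 8 exp(e^x - 1) is 8 Bell_14 / 14!.
Computing: Bell_14 = 190899322 and 14! = 87178291200, giving
8 * 190899322/87178291200 = 95449661/5448643200.

95449661/5448643200


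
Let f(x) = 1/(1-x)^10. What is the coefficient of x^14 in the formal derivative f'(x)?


Differentiate: d/dx [ 1/(1-x)^r ] = r / (1-x)^(r+1).
Here r = 10, so f'(x) = 10 / (1-x)^11.
The expansion of 1/(1-x)^(r+1) has coefficient of x^n equal to C(n+r, r).
So the coefficient of x^14 in f'(x) is
10 * C(24, 10) = 10 * 1961256 = 19612560

19612560


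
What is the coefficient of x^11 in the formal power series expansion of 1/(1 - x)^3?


The expansion 1/(1 - x)^r = sum_{k>=0} C(k + r - 1, r - 1) x^k follows from the multiset / negative-binomial theorem (or from repeated differentiation of the geometric series).
For r = 3 and k = 11:
C(13, 2) = 6227020800 / (2 * 39916800) = 78.

78


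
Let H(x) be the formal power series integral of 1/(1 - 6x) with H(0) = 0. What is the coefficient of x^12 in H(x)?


1/(1 - 6x) = sum_{k>=0} 6^k x^k. Integrating termwise with H(0) = 0:
H(x) = sum_{k>=0} 6^k x^(k+1) / (k+1) = sum_{m>=1} 6^(m-1) x^m / m.
For m = 12: 6^11/12 = 362797056/12 = 30233088.

30233088


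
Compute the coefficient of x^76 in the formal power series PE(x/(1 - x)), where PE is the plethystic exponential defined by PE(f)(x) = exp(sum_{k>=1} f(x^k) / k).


For f(x) = x/(1 - x) we have
sum_{k>=1} f(x^k) / k = sum_{k>=1} (1/k) * x^k / (1 - x^k) = sum_{k, m >= 1} x^(k m) / k,
which after exponentiating simplifies to
PE(x/(1 - x)) = prod_{k>=1} 1 / (1 - x^k).
This is the generating function for the partition function p(n), so the coefficient of x^76 is p(76).
Computing p(76) by dynamic programming over parts 1, 2, ..., 76: p(76) = 9289091.

9289091


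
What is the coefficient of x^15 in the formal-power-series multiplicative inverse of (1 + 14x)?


The inverse is 1/(1 + 14x). Apply the geometric identity 1/(1 - y) = sum_{k>=0} y^k with y = -14x:
1/(1 + 14x) = sum_{k>=0} (-14)^k x^k.
So the coefficient of x^15 is (-14)^15 = -155568095557812224.

-155568095557812224


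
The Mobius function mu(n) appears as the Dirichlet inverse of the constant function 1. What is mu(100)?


100 has a squared prime factor, so mu(100) = 0.
Factorization reveals a repeated prime.

0


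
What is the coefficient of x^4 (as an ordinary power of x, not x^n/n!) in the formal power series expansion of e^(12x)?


The exponential series is e^y = sum_{k>=0} y^k / k!. Substituting y = 12x gives
e^(12x) = sum_{k>=0} 12^k x^k / k!.
So the coefficient of x^n is a^n/n! with a = 12, n = 4:
12^4 / 4! = 20736/24 = 864

864


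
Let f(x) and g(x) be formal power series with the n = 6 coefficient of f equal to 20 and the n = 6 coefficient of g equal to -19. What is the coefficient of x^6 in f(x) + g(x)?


Addition of formal power series is termwise.
The coefficient of x^6 in f + g = 20 + -19
= 1

1


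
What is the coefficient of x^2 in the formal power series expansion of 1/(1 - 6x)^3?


The general identity 1/(1 - c x)^r = sum_{k>=0} c^k C(k + r - 1, r - 1) x^k follows by substituting y = c x into 1/(1 - y)^r = sum_{k>=0} C(k + r - 1, r - 1) y^k.
For c = 6, r = 3, k = 2:
6^2 * C(4, 2) = 36 * 6 = 216.

216


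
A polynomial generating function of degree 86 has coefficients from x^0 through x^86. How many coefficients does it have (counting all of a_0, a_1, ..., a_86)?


A polynomial of degree 86 takes the form a_0 + a_1 x + ... + a_86 x^86.
The number of coefficients is 86 + 1 = 87.

87


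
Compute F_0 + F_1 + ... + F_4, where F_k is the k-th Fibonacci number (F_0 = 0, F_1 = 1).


Use the identity sum_{k=0}^{N} F_k = F_{N+2} - 1 (which follows from F_{k+2} - F_{k+1} = F_k). Then
sum_{k=0}^{4} F_k = (F_{6} - 1) - (F_{1} - 1) = F_{6} - F_{1}.
Computing: F_{6} = 8, F_{1} = 1, so
Sum = 8 - 1 = 7.

7


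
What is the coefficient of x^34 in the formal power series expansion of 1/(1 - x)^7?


The negative binomial / multiset identity is
1/(1 - x)^r = sum_{k>=0} C(k + r - 1, r - 1) x^k.
Here r = 7 and k = 34, so the coefficient is
C(34 + 6, 6) = C(40, 6)
= 3838380

3838380


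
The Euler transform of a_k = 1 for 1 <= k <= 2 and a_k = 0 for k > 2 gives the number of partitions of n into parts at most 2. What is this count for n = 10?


Partitions of 10 into parts at most 2:
Using generating function (1-x)^(-1)(1-x^2)^(-1),
the coefficient of x^10 = 6

6


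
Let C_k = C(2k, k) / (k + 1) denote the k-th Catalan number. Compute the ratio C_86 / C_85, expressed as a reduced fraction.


Using C_k = (2k)! / (k! (k+1)!), the ratio C_{k+1}/C_k simplifies to
C_{k+1}/C_k = [(2k+2)! / ((k+1)! (k+2)!)] * [k! (k+1)! / (2k)!]
 = (2k+2)(2k+1) / ((k+1)(k+2)) = 2(2k+1) / (k+2).
For k = 85: 2(2*85 + 1) / (85 + 2) = 342/87 = 114/29.

114/29


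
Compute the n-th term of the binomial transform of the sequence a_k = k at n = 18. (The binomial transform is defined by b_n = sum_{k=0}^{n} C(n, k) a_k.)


With a_k = k, b_n = sum_{k=0}^{n} C(n, k) k. Using k * C(n, k) = n * C(n-1, k-1) gives b_n = n * sum_{k>=1} C(n-1, k-1) = n * 2^(n-1).
For n = 18: 18 * 2^17 = 18 * 131072 = 2359296.

2359296


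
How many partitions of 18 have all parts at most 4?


Using the generating function (1-x)^(-1)(1-x^2)^(-1)...(1-x^4)^(-1),
the coefficient of x^18 counts these restricted partitions.
Result = 84

84


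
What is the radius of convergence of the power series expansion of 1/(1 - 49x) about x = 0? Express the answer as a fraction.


Expanding 1/(1 - 49x) = sum_{k>=0} 49^k x^k, the series converges when |49x| < 1, i.e., |x| < 1/49.
So the radius of convergence is 1/49 = 1/49.

1/49


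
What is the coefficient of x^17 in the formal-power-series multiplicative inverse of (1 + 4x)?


The inverse is 1/(1 + 4x). Apply the geometric identity 1/(1 - y) = sum_{k>=0} y^k with y = -4x:
1/(1 + 4x) = sum_{k>=0} (-4)^k x^k.
So the coefficient of x^17 is (-4)^17 = -17179869184.

-17179869184


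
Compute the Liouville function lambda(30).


The Liouville function is lambda(k) = (-1)^Omega(k), where Omega(k) counts the prime factors of k with multiplicity.
Factoring: 30 = 2 * 3 * 5, so Omega(30) = 3.
lambda(30) = (-1)^3 = -1.

-1


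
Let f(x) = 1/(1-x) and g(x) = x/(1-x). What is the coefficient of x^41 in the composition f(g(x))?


First simplify the composition: f(g(x)) = 1/(1 - x/(1-x)) = (1-x)/((1-x) - x) = (1-x)/(1-2x).
Now extract the coefficient. Write (1-x)/(1-2x) = 1/(1-2x) - x/(1-2x).
The coefficient of x^n in 1/(1-2x) is 2^n, and in x/(1-2x) is 2^(n-1) (for n >= 1).
So the coefficient of x^41 is 2^41 - 2^40 = 2199023255552 - 1099511627776 = 1099511627776.

1099511627776


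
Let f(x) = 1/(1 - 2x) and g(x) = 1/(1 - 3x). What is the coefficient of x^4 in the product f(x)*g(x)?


The coefficient of x^n in f*g is the Cauchy product: sum_{k=0}^{n} a^k * b^(n-k).
With a=2, b=3, n=4:
sum_{k=0}^{4} 2^k * 3^(4-k)
= 211

211


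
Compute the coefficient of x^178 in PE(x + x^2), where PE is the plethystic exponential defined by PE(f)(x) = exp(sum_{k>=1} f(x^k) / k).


With f(x) = x + x^2, the exponent is sum_{k>=1} (x^k + x^(2k)) / k = -ln(1 - x) - ln(1 - x^2). Exponentiating:
PE(x + x^2) = 1 / ((1 - x)(1 - x^2)).
This is the generating function for partitions of n into parts of size 1 or 2. The number of 2's can be any j in 0..89, and the rest are 1's, so
[x^178] = floor(178/2) + 1 = 90.

90


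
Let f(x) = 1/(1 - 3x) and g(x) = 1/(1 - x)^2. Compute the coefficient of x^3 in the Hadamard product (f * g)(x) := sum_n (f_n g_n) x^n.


f has coefficients f_k = 3^k. For g = 1/(1 - x)^2 the coefficient is g_k = C(k + 1, 1) = k + 1. The Hadamard coefficient is (f * g)_k = 3^k * (k + 1).
For k = 3: 3^3 * 4 = 27 * 4 = 108.

108


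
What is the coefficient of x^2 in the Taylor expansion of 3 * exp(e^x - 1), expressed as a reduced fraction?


exp(e^x - 1) = sum_{k>=0} Bell_k x^k / k!, where Bell_k is the k-th Bell number.
So the coefficient of x^2 is 3 * Bell_2 / 2!.
Computing: Bell_2 = 2 and 2! = 2, giving
3 * 2/2 = 3.

3


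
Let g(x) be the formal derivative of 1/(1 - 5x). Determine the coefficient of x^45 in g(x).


Differentiate termwise: d/dx sum_{k>=0} 5^k x^k = sum_{k>=1} k 5^k x^(k-1) = sum_{j>=0} (j+1) 5^(j+1) x^j.
Equivalently, d/dx [1/(1 - 5x)] = 5/(1 - 5x)^2.
For j = 45: 46 * 5^46 = 46 * 142108547152020037174224853515625 = 6536993168992921710014343261718750.

6536993168992921710014343261718750


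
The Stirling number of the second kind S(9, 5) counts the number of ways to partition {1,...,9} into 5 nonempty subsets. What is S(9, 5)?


Using the explicit formula S(n,k) = (1/k!) sum_{j=0}^{k} (-1)^(k-j) C(k,j) j^n:
S(9, 5) = 6951
Equivalently, S(n,k) is n! times the coefficient of x^n in the EGF (e^x - 1)^k / k!.

6951


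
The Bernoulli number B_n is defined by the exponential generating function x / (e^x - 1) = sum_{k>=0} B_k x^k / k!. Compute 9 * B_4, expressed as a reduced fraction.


Bernoulli numbers can also be computed recursively via B_0 = 1 and sum_{j=0}^{m} C(m+1, j) B_j = 0 for m >= 1. Odd-index Bernoulli numbers vanish for k >= 3.
Computing B_4 = -1/30, so 9 * B_4 = 9 * -1/30 = -3/10.

-3/10


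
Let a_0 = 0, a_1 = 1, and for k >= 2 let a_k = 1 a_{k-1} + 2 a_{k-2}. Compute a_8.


Iterating the recurrence forward:
a_0 = 0
a_1 = 1
a_2 = 1*1 + 2*0 = 1
a_3 = 1*1 + 2*1 = 3
a_4 = 1*3 + 2*1 = 5
a_5 = 1*5 + 2*3 = 11
a_6 = 1*11 + 2*5 = 21
a_7 = 1*21 + 2*11 = 43
a_8 = 1*43 + 2*21 = 85
So a_8 = 85.

85


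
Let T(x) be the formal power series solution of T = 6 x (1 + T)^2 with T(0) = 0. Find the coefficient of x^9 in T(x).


Apply the Lagrange inversion formula: if T = 6 x * phi(T) with phi(t) = (1 + t)^2, then [x^n] T = 6^n * (1/n) [t^(n-1)] phi(t)^n = 6^n * (1/n) [t^(n-1)] (1 + t)^(2n) = 6^n * (1/n) C(2n, n-1).
Using the identity C(2n, n-1) = C(2n, n) * n / (n+1), the unscaled factor equals C(2n, n) / (n+1) = C_n, the n-th Catalan number.
For n = 9: C_9 = C(18, 9) / 10 = 48620/10 = 4862.
With the 6^9 = 10077696 factor, the coefficient is 10077696 * 4862 = 48997757952.

48997757952


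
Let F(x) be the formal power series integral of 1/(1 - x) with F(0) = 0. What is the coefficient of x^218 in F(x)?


1/(1 - x) = sum_{k>=0} x^k. Integrating termwise and using F(0) = 0 gives
F(x) = sum_{k>=0} x^(k+1) / (k+1) = sum_{m>=1} x^m / m = -ln(1 - x).
So the coefficient of x^218 is 1/218 = 1/218.

1/218


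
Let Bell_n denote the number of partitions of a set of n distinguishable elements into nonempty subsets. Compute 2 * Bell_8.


Bell_8 can be computed from the Bell triangle or from Dobinski's identity Bell_n = (1/e) * sum_{k>=0} k^n / k!.
Computing Bell_8 = 4140.
Then 2 * 4140 = 8280.

8280


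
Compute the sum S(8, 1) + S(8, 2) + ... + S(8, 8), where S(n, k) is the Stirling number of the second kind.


By definition, S(n, k) counts partitions of an n-set into exactly k nonempty blocks.
Computing row n = 8 for k = 1..8:
S(8, k): 1, 127, 966, 1701, 1050, 266, 28, 1
Sum = 4140. (This equals Bell_8 since the sum runs over all k.)

4140


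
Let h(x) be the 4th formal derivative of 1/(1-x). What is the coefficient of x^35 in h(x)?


Differentiating 4 times: d^4/dx^4 [1/(1-x)] = 4!/(1-x)^5.
The expansion 1/(1-x)^5 = sum_{k>=0} C(k+4, 4) x^k, so the coefficient of x^n in 4!/(1-x)^5 is 4! * C(n+4, 4).
For n = 35: 24 * C(39, 4) = 24 * 82251 = 1974024

1974024


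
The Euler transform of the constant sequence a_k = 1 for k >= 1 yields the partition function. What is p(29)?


The Euler transform converts the sequence a_k = 1 into the number of integer partitions.
Using the recurrence or dynamic programming:
p(29) = 4565

4565


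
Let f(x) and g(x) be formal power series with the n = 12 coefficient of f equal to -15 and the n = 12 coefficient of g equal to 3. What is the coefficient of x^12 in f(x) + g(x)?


Addition of formal power series is termwise.
The coefficient of x^12 in f + g = -15 + 3
= -12

-12


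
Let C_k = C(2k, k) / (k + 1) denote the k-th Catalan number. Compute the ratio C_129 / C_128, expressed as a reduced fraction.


Using C_k = (2k)! / (k! (k+1)!), the ratio C_{k+1}/C_k simplifies to
C_{k+1}/C_k = [(2k+2)! / ((k+1)! (k+2)!)] * [k! (k+1)! / (2k)!]
 = (2k+2)(2k+1) / ((k+1)(k+2)) = 2(2k+1) / (k+2).
For k = 128: 2(2*128 + 1) / (128 + 2) = 514/130 = 257/65.

257/65


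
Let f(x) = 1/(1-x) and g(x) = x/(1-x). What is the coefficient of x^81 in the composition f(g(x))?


First simplify the composition: f(g(x)) = 1/(1 - x/(1-x)) = (1-x)/((1-x) - x) = (1-x)/(1-2x).
Now extract the coefficient. Write (1-x)/(1-2x) = 1/(1-2x) - x/(1-2x).
The coefficient of x^n in 1/(1-2x) is 2^n, and in x/(1-2x) is 2^(n-1) (for n >= 1).
So the coefficient of x^81 is 2^81 - 2^80 = 2417851639229258349412352 - 1208925819614629174706176 = 1208925819614629174706176.

1208925819614629174706176


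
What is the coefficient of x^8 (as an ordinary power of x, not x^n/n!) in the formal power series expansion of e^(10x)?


The exponential series is e^y = sum_{k>=0} y^k / k!. Substituting y = 10x gives
e^(10x) = sum_{k>=0} 10^k x^k / k!.
So the coefficient of x^n is a^n/n! with a = 10, n = 8:
10^8 / 8! = 100000000/40320 = 156250/63

156250/63


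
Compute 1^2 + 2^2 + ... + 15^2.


This power sum has a closed form given by Faulhaber's formula
sum_{k=1}^{m} k^p = (1 / (p + 1)) * sum_{j=0}^{p} C(p + 1, j) B_j m^(p + 1 - j),
but for small m direct computation is fastest:
1 + 4 + 9 + 16 + 25 + 36 + 49 + 64 + 81 + 100 + 121 + 144 + 169 + 196 + 225 = 1240.

1240


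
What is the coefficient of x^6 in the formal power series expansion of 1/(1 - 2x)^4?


The general identity 1/(1 - c x)^r = sum_{k>=0} c^k C(k + r - 1, r - 1) x^k follows by substituting y = c x into 1/(1 - y)^r = sum_{k>=0} C(k + r - 1, r - 1) y^k.
For c = 2, r = 4, k = 6:
2^6 * C(9, 3) = 64 * 84 = 5376.

5376


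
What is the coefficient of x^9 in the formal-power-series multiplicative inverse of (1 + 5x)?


The inverse is 1/(1 + 5x). Apply the geometric identity 1/(1 - y) = sum_{k>=0} y^k with y = -5x:
1/(1 + 5x) = sum_{k>=0} (-5)^k x^k.
So the coefficient of x^9 is (-5)^9 = -1953125.

-1953125


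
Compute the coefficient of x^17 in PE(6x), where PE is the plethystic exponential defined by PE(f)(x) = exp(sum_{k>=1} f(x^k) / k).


With f(x) = 6x, the exponent is sum_{k>=1} 6 x^k / k = 6 * (-ln(1 - x)). Exponentiating:
PE(6x) = exp(-6 ln(1 - x)) = 1/(1 - x)^6.
By the negative binomial expansion, [x^n] 1/(1 - x)^6 = C(n + 5, 5).
For n = 17: C(22, 5) = 26334.

26334
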